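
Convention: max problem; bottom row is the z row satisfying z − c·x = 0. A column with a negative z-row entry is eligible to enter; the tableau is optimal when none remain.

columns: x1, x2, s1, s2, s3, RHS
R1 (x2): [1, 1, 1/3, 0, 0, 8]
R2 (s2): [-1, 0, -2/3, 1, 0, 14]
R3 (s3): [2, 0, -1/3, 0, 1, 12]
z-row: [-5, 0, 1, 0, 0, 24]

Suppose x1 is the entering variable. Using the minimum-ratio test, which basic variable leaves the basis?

Column x1 entries and ratios — x2: 8/1 = 8; s2: -1 ≤ 0, skip; s3: 12/2 = 6.
Smallest ratio is 6 in the row of s3, so s3 leaves.

s3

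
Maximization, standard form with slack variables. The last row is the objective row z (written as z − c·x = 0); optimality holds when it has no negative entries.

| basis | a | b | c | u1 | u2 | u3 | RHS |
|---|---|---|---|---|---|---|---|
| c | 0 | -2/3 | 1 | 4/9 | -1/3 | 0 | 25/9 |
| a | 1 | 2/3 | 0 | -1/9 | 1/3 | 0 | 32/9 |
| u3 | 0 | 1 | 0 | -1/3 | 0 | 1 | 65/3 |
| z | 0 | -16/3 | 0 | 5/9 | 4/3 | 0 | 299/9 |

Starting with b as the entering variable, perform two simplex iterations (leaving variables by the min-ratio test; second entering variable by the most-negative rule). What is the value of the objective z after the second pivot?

Ratio test on column b — row 1: entry -2/3 ≤ 0; row 2: (32/9)/(2/3) = 16/3; row 3: (65/3)/1 = 65/3. Minimum is 16/3 at row 2 (a leaves); pivot element 2/3.
Pivot on row 2; the z-row RHS becomes 299/9 − (-16/3)·(16/3) = 185/3.
Next entering variable (most negative z-row entry -1/3): u1.
Ratio test on column u1 — row 1: (19/3)/(1/3) = 19; row 2: entry -1/6 ≤ 0; row 3: entry -1/6 ≤ 0. Minimum is 19 at row 1 (c leaves); pivot element 1/3.
After the second pivot the z-row RHS is 185/3 − (-1/3)·19 = 68.

68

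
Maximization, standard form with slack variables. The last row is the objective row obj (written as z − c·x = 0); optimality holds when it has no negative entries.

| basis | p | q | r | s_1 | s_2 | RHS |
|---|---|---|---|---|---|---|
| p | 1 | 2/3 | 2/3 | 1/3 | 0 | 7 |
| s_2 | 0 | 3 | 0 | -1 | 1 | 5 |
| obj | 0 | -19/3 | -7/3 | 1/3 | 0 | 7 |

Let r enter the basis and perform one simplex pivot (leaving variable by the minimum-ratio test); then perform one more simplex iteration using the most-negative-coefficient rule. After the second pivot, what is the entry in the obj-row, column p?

Ratio test on column r — row 1: 7/(2/3) = 21/2; row 2: entry 0 ≤ 0. Minimum is 21/2 at row 1 (p leaves); pivot element 2/3.
Divide row 1 by 2/3; eliminate column r from the other rows.
Second iteration: most negative obj-row entry is -4 in column q, so q enters.
Ratio test on column q — row 1: (21/2)/1 = 21/2; row 2: 5/3 = 5/3. Minimum is 5/3 at row 2 (s_2 leaves); pivot element 3.
Divide row 2 by 3; eliminate column q from the other rows.
After both pivots, the entry at the obj-row, column p is 7/2.

7/2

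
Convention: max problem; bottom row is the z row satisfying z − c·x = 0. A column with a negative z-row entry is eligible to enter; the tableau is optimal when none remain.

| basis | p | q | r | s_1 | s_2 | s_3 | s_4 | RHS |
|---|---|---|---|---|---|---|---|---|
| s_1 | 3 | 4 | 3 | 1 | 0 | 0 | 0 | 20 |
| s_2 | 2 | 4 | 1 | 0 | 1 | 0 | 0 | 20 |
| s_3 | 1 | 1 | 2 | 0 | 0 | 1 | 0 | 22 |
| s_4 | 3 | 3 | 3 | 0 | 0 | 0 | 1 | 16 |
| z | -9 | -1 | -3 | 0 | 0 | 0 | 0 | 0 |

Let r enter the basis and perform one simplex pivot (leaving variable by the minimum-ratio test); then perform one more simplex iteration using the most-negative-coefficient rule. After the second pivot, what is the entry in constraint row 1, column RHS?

Ratio test on column r — row 1: 20/3 = 20/3; row 2: 20/1 = 20; row 3: 22/2 = 11; row 4: 16/3 = 16/3. Minimum is 16/3 at row 4 (s_4 leaves); pivot element 3.
Divide row 4 by 3; eliminate column r from the other rows.
Second iteration: most negative z-row entry is -6 in column p, so p enters.
Ratio test on column p — row 1: entry 0 ≤ 0; row 2: (44/3)/1 = 44/3; row 3: entry -1 ≤ 0; row 4: (16/3)/1 = 16/3. Minimum is 16/3 at row 4 (r leaves); pivot element 1.
Divide row 4 by 1; eliminate column p from the other rows.
After both pivots, the entry at constraint row 1, column RHS is 4.

4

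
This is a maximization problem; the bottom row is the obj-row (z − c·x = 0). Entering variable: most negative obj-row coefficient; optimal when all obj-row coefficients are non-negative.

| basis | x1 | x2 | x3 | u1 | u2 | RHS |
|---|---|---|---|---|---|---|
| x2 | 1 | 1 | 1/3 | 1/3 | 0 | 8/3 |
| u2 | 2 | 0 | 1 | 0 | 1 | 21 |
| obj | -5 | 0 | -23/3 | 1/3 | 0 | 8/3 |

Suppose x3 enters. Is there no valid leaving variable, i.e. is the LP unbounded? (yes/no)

Column x3 has positive entries in row(s) 1, 2, so the ratio test bounds it — not unbounded.

no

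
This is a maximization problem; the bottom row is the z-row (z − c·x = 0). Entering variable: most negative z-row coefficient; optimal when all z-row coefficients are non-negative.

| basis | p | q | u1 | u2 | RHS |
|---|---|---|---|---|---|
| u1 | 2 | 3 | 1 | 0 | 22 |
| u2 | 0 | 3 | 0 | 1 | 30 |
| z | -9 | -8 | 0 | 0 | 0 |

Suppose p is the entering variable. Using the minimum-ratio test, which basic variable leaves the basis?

Column p entries and ratios — u1: 22/2 = 11; u2: 0 ≤ 0, skip.
Smallest ratio is 11 in the row of u1, so u1 leaves.

u1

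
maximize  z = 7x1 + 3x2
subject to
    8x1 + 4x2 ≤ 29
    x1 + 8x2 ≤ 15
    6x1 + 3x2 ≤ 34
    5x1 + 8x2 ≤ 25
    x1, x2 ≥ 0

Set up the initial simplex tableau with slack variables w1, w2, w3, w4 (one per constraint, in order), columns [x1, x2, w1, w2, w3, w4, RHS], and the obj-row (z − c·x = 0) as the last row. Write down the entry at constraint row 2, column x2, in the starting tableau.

8

Constraint 2 has coefficient 8 on x2.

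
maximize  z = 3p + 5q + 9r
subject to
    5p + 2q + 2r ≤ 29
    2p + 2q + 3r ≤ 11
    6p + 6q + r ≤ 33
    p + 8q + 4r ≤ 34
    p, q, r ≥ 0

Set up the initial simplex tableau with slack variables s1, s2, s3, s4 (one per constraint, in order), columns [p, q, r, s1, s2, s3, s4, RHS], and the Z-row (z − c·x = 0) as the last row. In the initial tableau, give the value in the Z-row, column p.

The Z-row carries the negated objective coefficients: the p entry is -3.

-3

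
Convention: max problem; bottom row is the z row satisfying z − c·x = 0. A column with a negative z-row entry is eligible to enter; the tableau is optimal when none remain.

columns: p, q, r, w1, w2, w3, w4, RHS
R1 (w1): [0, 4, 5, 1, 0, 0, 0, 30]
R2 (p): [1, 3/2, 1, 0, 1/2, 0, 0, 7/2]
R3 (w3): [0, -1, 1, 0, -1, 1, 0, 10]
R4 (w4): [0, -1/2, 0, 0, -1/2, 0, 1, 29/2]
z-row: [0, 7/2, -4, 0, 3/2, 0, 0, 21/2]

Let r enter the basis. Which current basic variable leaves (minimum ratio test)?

p

Column r entries and ratios — w1: 30/5 = 6; p: (7/2)/1 = 7/2; w3: 10/1 = 10; w4: 0 ≤ 0, skip.
Smallest ratio is 7/2 in the row of p, so p leaves.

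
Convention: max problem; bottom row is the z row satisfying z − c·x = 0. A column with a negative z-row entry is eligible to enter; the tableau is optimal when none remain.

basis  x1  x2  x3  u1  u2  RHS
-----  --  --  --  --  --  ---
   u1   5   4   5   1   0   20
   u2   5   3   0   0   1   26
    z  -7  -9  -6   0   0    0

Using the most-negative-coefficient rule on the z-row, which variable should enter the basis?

Negative z-row entries: x1: -7, x2: -9, x3: -6.
The most negative is -9 in column x2, so x2 enters.

x2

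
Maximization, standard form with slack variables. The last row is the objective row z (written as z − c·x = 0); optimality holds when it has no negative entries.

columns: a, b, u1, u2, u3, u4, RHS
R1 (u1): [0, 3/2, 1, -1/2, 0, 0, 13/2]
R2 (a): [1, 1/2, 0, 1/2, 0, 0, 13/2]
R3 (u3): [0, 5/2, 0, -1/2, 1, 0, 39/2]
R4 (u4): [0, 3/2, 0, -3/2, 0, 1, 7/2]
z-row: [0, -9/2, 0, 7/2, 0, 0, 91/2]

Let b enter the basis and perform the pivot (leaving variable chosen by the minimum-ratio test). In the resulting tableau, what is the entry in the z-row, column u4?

3

Ratio test on column b — row 1: (13/2)/(3/2) = 13/3; row 2: (13/2)/(1/2) = 13; row 3: (39/2)/(5/2) = 39/5; row 4: (7/2)/(3/2) = 7/3. Minimum is 7/3 at row 4 (u4 leaves); pivot element 3/2.
Divide row 4 by 3/2; eliminate column b from the other rows.
z-row update in column u4: 0 − (-9/2)·(2/3) = 3.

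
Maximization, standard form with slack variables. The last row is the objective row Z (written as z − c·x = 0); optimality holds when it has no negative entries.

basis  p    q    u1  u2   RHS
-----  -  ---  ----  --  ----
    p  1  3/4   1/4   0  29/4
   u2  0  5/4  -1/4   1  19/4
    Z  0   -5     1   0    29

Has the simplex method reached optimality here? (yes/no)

The Z-row has a negative entry -5 in column q, so it is not optimal.

no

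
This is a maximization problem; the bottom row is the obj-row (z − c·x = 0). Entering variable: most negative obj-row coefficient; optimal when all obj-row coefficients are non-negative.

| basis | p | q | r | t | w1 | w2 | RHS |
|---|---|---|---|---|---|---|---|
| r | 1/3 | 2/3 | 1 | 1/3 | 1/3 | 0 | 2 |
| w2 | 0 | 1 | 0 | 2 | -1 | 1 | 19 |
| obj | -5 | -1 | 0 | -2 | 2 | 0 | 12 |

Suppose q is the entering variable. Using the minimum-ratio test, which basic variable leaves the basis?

Column q entries and ratios — r: 2/(2/3) = 3; w2: 19/1 = 19.
Smallest ratio is 3 in the row of r, so r leaves.

r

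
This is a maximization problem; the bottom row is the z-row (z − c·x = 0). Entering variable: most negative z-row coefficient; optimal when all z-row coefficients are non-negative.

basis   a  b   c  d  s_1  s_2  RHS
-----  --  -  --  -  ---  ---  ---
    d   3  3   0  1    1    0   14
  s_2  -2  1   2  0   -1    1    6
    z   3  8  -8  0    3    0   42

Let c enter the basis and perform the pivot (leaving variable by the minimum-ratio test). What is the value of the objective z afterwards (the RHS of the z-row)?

66

Ratio test on column c — row 1: entry 0 ≤ 0; row 2: 6/2 = 3. Minimum is 3 at row 2 (s_2 leaves); pivot element 2.
Pivot on row 2; the z-row RHS becomes 42 − (-8)·3 = 66.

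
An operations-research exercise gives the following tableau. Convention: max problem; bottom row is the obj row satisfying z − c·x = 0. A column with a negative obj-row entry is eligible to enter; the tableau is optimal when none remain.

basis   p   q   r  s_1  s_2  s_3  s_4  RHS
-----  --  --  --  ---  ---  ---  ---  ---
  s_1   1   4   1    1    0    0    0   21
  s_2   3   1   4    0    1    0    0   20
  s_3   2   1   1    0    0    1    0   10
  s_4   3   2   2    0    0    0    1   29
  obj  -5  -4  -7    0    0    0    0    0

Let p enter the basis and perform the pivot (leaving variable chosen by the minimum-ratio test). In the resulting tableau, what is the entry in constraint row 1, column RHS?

Ratio test on column p — row 1: 21/1 = 21; row 2: 20/3 = 20/3; row 3: 10/2 = 5; row 4: 29/3 = 29/3. Minimum is 5 at row 3 (s_3 leaves); pivot element 2.
Divide row 3 by 2; eliminate column p from the other rows.
Row 1 update in column RHS: 21 − 1·5 = 16.

16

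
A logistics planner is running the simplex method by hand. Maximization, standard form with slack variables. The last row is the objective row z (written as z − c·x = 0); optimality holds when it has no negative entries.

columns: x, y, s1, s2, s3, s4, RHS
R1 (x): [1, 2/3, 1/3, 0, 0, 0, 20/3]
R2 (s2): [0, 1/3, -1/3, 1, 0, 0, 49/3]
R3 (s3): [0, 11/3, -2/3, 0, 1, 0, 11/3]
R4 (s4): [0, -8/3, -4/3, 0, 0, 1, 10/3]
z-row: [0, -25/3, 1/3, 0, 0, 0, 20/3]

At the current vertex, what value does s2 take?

49/3

s2 is basic (row 2); its value is the RHS of that row, 49/3.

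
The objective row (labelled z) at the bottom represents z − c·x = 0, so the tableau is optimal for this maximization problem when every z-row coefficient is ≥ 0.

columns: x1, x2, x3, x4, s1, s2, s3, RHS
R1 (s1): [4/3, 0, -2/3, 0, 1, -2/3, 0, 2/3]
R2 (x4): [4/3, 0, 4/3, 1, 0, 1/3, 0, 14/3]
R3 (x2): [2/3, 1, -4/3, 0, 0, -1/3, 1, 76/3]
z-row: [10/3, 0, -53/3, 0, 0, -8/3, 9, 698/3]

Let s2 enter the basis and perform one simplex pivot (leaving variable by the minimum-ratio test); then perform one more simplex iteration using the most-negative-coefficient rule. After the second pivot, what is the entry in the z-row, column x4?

53/4

Ratio test on column s2 — row 1: entry -2/3 ≤ 0; row 2: (14/3)/(1/3) = 14; row 3: entry -1/3 ≤ 0. Minimum is 14 at row 2 (x4 leaves); pivot element 1/3.
Divide row 2 by 1/3; eliminate column s2 from the other rows.
Second iteration: most negative z-row entry is -7 in column x3, so x3 enters.
Ratio test on column x3 — row 1: 10/2 = 5; row 2: 14/4 = 7/2; row 3: entry 0 ≤ 0. Minimum is 7/2 at row 2 (s2 leaves); pivot element 4.
Divide row 2 by 4; eliminate column x3 from the other rows.
After both pivots, the entry at the z-row, column x4 is 53/4.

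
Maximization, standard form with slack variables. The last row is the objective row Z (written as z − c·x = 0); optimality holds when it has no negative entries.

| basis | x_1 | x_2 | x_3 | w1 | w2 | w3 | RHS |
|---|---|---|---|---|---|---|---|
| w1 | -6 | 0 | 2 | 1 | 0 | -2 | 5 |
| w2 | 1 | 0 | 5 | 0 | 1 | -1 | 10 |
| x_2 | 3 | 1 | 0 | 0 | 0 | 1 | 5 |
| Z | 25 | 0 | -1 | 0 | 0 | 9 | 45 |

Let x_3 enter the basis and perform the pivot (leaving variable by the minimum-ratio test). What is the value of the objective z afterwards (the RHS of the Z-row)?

47

Ratio test on column x_3 — row 1: 5/2 = 5/2; row 2: 10/5 = 2; row 3: entry 0 ≤ 0. Minimum is 2 at row 2 (w2 leaves); pivot element 5.
Pivot on row 2; the Z-row RHS becomes 45 − (-1)·2 = 47.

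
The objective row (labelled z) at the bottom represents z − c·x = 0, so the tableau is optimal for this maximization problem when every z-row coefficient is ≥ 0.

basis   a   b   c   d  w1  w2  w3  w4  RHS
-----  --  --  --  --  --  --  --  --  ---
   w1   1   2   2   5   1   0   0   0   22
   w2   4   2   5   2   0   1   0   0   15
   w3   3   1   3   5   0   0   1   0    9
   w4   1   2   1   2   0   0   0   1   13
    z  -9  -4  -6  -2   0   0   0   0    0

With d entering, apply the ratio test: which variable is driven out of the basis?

w3

Column d entries and ratios — w1: 22/5 = 22/5; w2: 15/2 = 15/2; w3: 9/5 = 9/5; w4: 13/2 = 13/2.
Smallest ratio is 9/5 in the row of w3, so w3 leaves.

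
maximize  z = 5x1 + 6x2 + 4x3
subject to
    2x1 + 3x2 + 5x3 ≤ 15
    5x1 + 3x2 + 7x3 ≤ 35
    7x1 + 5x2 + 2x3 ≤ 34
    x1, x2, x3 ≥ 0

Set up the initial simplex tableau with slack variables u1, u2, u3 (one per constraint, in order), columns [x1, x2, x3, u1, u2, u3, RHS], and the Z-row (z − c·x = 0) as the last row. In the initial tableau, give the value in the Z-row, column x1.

-5

The Z-row carries the negated objective coefficients: the x1 entry is -5.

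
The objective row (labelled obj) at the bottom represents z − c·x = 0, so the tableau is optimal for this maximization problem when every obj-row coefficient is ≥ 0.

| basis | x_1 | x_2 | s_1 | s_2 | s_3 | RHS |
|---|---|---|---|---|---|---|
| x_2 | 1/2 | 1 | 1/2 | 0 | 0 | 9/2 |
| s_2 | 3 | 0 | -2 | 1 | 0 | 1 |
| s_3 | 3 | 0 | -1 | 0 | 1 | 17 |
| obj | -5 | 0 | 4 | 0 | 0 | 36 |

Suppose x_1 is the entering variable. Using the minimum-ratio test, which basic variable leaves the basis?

Column x_1 entries and ratios — x_2: (9/2)/(1/2) = 9; s_2: 1/3 = 1/3; s_3: 17/3 = 17/3.
Smallest ratio is 1/3 in the row of s_2, so s_2 leaves.

s_2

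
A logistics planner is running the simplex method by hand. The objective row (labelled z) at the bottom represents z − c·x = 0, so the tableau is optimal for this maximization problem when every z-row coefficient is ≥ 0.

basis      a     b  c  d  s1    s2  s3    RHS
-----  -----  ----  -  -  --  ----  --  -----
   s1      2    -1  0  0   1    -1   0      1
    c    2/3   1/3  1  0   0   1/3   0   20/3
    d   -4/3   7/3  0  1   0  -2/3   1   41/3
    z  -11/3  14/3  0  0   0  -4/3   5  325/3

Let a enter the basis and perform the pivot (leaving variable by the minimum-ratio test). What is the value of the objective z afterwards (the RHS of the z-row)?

Ratio test on column a — row 1: 1/2 = 1/2; row 2: (20/3)/(2/3) = 10; row 3: entry -4/3 ≤ 0. Minimum is 1/2 at row 1 (s1 leaves); pivot element 2.
Pivot on row 1; the z-row RHS becomes 325/3 − (-11/3)·(1/2) = 661/6.

661/6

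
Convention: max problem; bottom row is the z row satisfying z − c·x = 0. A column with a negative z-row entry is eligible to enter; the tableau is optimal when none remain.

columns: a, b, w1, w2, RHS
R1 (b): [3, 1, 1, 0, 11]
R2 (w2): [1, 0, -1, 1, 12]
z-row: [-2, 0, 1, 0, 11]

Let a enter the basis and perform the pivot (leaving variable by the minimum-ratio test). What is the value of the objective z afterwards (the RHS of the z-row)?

55/3

Ratio test on column a — row 1: 11/3 = 11/3; row 2: 12/1 = 12. Minimum is 11/3 at row 1 (b leaves); pivot element 3.
Pivot on row 1; the z-row RHS becomes 11 − (-2)·(11/3) = 55/3.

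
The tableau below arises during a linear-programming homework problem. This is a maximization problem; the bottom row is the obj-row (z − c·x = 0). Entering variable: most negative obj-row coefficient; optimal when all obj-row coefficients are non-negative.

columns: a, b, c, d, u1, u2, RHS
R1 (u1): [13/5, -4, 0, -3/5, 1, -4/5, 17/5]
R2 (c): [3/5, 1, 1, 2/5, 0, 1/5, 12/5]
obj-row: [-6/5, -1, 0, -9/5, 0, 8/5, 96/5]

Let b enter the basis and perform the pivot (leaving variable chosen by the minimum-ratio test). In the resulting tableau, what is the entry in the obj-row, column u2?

Ratio test on column b — row 1: entry -4 ≤ 0; row 2: (12/5)/1 = 12/5. Minimum is 12/5 at row 2 (c leaves); pivot element 1.
Divide row 2 by 1; eliminate column b from the other rows.
obj-row update in column u2: 8/5 − (-1)·(1/5) = 9/5.

9/5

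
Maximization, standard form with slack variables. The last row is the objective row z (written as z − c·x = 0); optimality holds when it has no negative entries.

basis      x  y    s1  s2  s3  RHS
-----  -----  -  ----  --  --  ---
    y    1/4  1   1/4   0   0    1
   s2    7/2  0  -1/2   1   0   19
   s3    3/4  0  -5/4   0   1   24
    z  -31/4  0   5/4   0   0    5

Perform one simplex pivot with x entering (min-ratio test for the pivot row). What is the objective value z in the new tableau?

36

Ratio test on column x — row 1: 1/(1/4) = 4; row 2: 19/(7/2) = 38/7; row 3: 24/(3/4) = 32. Minimum is 4 at row 1 (y leaves); pivot element 1/4.
Pivot on row 1; the z-row RHS becomes 5 − (-31/4)·4 = 36.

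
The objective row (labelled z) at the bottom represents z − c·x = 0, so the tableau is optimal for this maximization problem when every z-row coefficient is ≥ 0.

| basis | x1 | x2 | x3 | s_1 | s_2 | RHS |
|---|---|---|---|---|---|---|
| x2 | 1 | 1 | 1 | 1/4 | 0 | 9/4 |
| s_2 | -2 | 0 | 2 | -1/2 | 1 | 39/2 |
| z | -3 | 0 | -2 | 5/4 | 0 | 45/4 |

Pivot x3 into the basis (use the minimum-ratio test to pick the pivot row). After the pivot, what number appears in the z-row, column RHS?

Ratio test on column x3 — row 1: (9/4)/1 = 9/4; row 2: (39/2)/2 = 39/4. Minimum is 9/4 at row 1 (x2 leaves); pivot element 1.
Divide row 1 by 1; eliminate column x3 from the other rows.
z-row update in column RHS: 45/4 − (-2)·(9/4) = 63/4.

63/4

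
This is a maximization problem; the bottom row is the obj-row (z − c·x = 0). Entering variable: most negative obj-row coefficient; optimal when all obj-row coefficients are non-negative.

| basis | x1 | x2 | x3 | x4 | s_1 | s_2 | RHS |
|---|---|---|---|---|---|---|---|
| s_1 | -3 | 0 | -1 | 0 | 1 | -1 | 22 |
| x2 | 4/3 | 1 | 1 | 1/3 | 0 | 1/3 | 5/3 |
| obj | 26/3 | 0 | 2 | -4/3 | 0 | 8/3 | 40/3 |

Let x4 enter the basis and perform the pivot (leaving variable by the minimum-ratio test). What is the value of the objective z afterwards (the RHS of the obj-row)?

Ratio test on column x4 — row 1: entry 0 ≤ 0; row 2: (5/3)/(1/3) = 5. Minimum is 5 at row 2 (x2 leaves); pivot element 1/3.
Pivot on row 2; the obj-row RHS becomes 40/3 − (-4/3)·5 = 20.

20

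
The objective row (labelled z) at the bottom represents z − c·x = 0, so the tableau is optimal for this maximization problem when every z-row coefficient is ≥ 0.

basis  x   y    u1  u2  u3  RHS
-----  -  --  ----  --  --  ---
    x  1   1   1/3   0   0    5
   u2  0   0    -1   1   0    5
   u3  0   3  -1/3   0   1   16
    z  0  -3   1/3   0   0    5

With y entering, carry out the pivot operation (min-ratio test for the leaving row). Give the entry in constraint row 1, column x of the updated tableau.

1

Ratio test on column y — row 1: 5/1 = 5; row 2: entry 0 ≤ 0; row 3: 16/3 = 16/3. Minimum is 5 at row 1 (x leaves); pivot element 1.
Divide row 1 by 1; eliminate column y from the other rows.
In the new row 1, the x entry is the old entry divided by the pivot: 1/1 = 1.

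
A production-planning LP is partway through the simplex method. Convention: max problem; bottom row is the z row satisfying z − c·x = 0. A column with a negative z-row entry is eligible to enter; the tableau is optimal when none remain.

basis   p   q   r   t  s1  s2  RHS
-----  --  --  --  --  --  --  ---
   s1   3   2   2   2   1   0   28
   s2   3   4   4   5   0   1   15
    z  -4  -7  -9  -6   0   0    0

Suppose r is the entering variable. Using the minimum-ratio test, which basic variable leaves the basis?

Column r entries and ratios — s1: 28/2 = 14; s2: 15/4 = 15/4.
Smallest ratio is 15/4 in the row of s2, so s2 leaves.

s2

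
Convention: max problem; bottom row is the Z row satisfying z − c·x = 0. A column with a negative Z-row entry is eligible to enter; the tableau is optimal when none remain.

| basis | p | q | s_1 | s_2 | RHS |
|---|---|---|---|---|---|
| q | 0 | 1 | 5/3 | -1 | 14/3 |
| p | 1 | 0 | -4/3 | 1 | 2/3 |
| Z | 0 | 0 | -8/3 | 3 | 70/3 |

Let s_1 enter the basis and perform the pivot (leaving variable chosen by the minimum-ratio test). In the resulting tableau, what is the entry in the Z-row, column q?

8/5

Ratio test on column s_1 — row 1: (14/3)/(5/3) = 14/5; row 2: entry -4/3 ≤ 0. Minimum is 14/5 at row 1 (q leaves); pivot element 5/3.
Divide row 1 by 5/3; eliminate column s_1 from the other rows.
Z-row update in column q: 0 − (-8/3)·(3/5) = 8/5.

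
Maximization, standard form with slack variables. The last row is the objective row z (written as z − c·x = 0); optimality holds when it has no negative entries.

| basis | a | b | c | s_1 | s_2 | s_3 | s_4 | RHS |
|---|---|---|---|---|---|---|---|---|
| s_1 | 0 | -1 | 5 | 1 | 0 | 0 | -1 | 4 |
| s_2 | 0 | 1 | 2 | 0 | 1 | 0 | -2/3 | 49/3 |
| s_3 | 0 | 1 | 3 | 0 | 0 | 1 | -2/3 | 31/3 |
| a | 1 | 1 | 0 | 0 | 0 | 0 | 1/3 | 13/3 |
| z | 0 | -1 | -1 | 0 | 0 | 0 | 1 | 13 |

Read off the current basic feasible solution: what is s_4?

0

s_4 is not in the basis, so in the current basic feasible solution s_4 = 0.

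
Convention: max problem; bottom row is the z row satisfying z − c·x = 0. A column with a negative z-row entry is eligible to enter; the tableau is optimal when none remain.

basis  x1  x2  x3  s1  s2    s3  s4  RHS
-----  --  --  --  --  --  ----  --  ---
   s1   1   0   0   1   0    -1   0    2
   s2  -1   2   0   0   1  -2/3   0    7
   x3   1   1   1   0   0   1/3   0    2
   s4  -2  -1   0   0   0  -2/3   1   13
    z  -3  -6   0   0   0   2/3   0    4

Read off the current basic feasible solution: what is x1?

x1 is not in the basis, so in the current basic feasible solution x1 = 0.

0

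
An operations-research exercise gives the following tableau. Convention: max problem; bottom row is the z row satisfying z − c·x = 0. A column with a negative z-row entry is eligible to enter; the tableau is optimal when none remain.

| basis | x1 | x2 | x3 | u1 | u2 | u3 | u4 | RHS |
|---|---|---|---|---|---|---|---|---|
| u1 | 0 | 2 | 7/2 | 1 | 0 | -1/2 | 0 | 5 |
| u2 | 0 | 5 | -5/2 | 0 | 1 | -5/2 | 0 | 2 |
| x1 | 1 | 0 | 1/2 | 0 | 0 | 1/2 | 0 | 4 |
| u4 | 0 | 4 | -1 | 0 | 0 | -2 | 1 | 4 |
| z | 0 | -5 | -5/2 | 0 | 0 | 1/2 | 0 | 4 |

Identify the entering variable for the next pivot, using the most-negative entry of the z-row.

x2

Negative z-row entries: x2: -5, x3: -5/2.
The most negative is -5 in column x2, so x2 enters.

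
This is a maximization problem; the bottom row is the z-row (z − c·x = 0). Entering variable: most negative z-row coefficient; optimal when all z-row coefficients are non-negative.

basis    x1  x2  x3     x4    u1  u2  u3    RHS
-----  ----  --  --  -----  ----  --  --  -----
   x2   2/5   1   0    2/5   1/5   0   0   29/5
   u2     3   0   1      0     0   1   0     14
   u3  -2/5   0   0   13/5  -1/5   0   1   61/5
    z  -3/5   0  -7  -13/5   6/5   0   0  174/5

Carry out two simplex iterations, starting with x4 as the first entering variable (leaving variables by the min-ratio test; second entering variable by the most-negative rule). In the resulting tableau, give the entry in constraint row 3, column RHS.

61/13

Ratio test on column x4 — row 1: (29/5)/(2/5) = 29/2; row 2: entry 0 ≤ 0; row 3: (61/5)/(13/5) = 61/13. Minimum is 61/13 at row 3 (u3 leaves); pivot element 13/5.
Divide row 3 by 13/5; eliminate column x4 from the other rows.
Second iteration: most negative z-row entry is -7 in column x3, so x3 enters.
Ratio test on column x3 — row 1: entry 0 ≤ 0; row 2: 14/1 = 14; row 3: entry 0 ≤ 0. Minimum is 14 at row 2 (u2 leaves); pivot element 1.
Divide row 2 by 1; eliminate column x3 from the other rows.
After both pivots, the entry at constraint row 3, column RHS is 61/13.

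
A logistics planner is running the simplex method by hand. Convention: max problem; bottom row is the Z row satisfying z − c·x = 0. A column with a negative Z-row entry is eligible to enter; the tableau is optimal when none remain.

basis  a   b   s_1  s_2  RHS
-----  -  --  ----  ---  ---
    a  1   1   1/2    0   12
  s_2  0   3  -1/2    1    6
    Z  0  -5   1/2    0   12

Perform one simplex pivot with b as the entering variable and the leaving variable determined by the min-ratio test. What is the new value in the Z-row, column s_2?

5/3

Ratio test on column b — row 1: 12/1 = 12; row 2: 6/3 = 2. Minimum is 2 at row 2 (s_2 leaves); pivot element 3.
Divide row 2 by 3; eliminate column b from the other rows.
Z-row update in column s_2: 0 − (-5)·(1/3) = 5/3.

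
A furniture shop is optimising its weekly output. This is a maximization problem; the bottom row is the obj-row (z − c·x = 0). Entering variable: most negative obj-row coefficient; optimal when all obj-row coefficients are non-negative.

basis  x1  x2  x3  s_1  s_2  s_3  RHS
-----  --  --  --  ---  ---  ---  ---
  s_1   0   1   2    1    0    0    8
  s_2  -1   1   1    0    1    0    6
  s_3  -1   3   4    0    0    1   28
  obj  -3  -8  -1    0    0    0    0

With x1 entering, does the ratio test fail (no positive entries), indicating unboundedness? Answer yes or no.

yes

Every constraint-row entry in column x1 is ≤ 0, so increasing x1 is unbounded.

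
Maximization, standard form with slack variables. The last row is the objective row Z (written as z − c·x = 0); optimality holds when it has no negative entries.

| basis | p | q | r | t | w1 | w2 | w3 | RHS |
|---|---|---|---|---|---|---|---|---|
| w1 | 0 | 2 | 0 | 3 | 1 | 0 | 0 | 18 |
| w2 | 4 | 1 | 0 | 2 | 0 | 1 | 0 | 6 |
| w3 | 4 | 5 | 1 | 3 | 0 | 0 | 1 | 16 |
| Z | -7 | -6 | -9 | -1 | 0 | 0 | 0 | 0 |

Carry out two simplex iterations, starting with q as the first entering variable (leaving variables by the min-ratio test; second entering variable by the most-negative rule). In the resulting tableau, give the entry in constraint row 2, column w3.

0

Ratio test on column q — row 1: 18/2 = 9; row 2: 6/1 = 6; row 3: 16/5 = 16/5. Minimum is 16/5 at row 3 (w3 leaves); pivot element 5.
Divide row 3 by 5; eliminate column q from the other rows.
Second iteration: most negative Z-row entry is -39/5 in column r, so r enters.
Ratio test on column r — row 1: entry -2/5 ≤ 0; row 2: entry -1/5 ≤ 0; row 3: (16/5)/(1/5) = 16. Minimum is 16 at row 3 (q leaves); pivot element 1/5.
Divide row 3 by 1/5; eliminate column r from the other rows.
After both pivots, the entry at constraint row 2, column w3 is 0.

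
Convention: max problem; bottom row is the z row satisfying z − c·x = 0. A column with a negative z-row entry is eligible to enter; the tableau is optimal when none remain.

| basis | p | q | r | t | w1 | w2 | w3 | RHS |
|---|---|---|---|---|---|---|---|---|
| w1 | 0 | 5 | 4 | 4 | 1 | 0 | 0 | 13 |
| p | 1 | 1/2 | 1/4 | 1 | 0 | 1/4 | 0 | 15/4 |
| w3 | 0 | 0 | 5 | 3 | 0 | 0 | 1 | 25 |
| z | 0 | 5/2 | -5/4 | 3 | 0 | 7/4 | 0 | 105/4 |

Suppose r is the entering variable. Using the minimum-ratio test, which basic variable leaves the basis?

Column r entries and ratios — w1: 13/4 = 13/4; p: (15/4)/(1/4) = 15; w3: 25/5 = 5.
Smallest ratio is 13/4 in the row of w1, so w1 leaves.

w1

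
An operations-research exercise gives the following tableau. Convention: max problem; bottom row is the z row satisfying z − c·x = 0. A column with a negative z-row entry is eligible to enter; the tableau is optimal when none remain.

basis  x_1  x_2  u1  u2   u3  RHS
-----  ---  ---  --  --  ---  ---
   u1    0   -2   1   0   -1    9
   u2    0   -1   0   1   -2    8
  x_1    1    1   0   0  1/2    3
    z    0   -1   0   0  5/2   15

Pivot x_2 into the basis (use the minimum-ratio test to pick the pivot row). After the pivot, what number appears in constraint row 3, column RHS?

3

Ratio test on column x_2 — row 1: entry -2 ≤ 0; row 2: entry -1 ≤ 0; row 3: 3/1 = 3. Minimum is 3 at row 3 (x_1 leaves); pivot element 1.
Divide row 3 by 1; eliminate column x_2 from the other rows.
In the new row 3, the RHS entry is the old entry divided by the pivot: 3/1 = 3.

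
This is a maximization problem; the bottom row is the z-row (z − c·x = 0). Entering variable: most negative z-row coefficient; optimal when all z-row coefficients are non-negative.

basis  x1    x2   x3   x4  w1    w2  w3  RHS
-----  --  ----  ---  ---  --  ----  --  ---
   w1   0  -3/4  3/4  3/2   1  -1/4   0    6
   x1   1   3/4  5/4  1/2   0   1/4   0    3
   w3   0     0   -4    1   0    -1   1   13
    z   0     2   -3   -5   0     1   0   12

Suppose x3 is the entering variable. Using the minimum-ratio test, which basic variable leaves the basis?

Column x3 entries and ratios — w1: 6/(3/4) = 8; x1: 3/(5/4) = 12/5; w3: -4 ≤ 0, skip.
Smallest ratio is 12/5 in the row of x1, so x1 leaves.

x1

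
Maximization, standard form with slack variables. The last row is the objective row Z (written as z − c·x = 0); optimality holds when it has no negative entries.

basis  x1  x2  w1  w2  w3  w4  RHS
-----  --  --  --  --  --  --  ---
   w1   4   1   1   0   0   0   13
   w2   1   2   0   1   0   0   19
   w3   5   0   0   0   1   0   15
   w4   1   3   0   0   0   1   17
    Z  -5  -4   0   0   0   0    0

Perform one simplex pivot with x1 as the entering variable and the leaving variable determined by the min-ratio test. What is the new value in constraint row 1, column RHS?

1

Ratio test on column x1 — row 1: 13/4 = 13/4; row 2: 19/1 = 19; row 3: 15/5 = 3; row 4: 17/1 = 17. Minimum is 3 at row 3 (w3 leaves); pivot element 5.
Divide row 3 by 5; eliminate column x1 from the other rows.
Row 1 update in column RHS: 13 − 4·3 = 1.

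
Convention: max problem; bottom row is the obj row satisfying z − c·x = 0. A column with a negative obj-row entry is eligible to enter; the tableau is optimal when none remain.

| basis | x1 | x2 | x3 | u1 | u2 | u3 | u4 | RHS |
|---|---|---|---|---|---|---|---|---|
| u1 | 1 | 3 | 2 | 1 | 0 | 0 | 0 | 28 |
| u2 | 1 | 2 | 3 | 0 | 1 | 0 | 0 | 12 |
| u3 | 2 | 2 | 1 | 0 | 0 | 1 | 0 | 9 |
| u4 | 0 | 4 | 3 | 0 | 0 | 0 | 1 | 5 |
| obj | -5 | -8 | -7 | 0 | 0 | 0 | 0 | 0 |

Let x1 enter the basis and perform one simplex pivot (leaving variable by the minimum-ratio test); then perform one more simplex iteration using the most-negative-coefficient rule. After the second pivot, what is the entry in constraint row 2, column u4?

Ratio test on column x1 — row 1: 28/1 = 28; row 2: 12/1 = 12; row 3: 9/2 = 9/2; row 4: entry 0 ≤ 0. Minimum is 9/2 at row 3 (u3 leaves); pivot element 2.
Divide row 3 by 2; eliminate column x1 from the other rows.
Second iteration: most negative obj-row entry is -9/2 in column x3, so x3 enters.
Ratio test on column x3 — row 1: (47/2)/(3/2) = 47/3; row 2: (15/2)/(5/2) = 3; row 3: (9/2)/(1/2) = 9; row 4: 5/3 = 5/3. Minimum is 5/3 at row 4 (u4 leaves); pivot element 3.
Divide row 4 by 3; eliminate column x3 from the other rows.
After both pivots, the entry at constraint row 2, column u4 is -5/6.

-5/6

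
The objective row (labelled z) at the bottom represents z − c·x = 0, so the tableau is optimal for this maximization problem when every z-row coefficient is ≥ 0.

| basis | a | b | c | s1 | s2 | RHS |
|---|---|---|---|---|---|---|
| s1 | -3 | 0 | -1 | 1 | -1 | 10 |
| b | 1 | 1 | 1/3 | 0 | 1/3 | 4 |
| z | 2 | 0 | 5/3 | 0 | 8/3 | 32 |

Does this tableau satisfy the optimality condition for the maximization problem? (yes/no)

Every z-row coefficient is ≥ 0, so the tableau is optimal.

yes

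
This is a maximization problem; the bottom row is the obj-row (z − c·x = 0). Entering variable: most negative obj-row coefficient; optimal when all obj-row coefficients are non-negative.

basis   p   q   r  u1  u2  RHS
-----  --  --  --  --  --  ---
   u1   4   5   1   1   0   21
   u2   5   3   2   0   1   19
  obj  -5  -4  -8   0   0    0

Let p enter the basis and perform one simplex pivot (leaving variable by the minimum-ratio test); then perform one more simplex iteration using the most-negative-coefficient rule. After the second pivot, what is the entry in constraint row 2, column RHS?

Ratio test on column p — row 1: 21/4 = 21/4; row 2: 19/5 = 19/5. Minimum is 19/5 at row 2 (u2 leaves); pivot element 5.
Divide row 2 by 5; eliminate column p from the other rows.
Second iteration: most negative obj-row entry is -6 in column r, so r enters.
Ratio test on column r — row 1: entry -3/5 ≤ 0; row 2: (19/5)/(2/5) = 19/2. Minimum is 19/2 at row 2 (p leaves); pivot element 2/5.
Divide row 2 by 2/5; eliminate column r from the other rows.
After both pivots, the entry at constraint row 2, column RHS is 19/2.

19/2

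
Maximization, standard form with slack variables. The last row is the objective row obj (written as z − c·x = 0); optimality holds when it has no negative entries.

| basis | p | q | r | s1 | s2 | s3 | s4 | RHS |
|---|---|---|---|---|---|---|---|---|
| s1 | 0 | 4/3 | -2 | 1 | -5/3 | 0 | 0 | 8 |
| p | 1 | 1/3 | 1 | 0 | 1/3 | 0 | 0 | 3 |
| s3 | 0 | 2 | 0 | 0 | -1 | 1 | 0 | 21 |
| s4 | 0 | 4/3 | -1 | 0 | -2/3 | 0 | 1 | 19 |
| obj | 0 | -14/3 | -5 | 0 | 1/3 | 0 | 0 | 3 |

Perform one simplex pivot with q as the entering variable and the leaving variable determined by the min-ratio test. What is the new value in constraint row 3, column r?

Ratio test on column q — row 1: 8/(4/3) = 6; row 2: 3/(1/3) = 9; row 3: 21/2 = 21/2; row 4: 19/(4/3) = 57/4. Minimum is 6 at row 1 (s1 leaves); pivot element 4/3.
Divide row 1 by 4/3; eliminate column q from the other rows.
Row 3 update in column r: 0 − 2·(-3/2) = 3.

3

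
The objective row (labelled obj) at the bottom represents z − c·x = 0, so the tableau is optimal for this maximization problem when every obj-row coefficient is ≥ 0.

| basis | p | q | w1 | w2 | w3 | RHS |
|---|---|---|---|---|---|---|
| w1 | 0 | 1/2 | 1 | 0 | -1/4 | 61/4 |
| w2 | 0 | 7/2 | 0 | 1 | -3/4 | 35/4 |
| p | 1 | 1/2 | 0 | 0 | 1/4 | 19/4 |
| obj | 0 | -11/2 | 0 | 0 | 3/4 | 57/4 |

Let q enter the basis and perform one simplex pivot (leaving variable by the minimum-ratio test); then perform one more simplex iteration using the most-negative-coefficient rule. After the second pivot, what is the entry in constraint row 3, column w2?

-2/5

Ratio test on column q — row 1: (61/4)/(1/2) = 61/2; row 2: (35/4)/(7/2) = 5/2; row 3: (19/4)/(1/2) = 19/2. Minimum is 5/2 at row 2 (w2 leaves); pivot element 7/2.
Divide row 2 by 7/2; eliminate column q from the other rows.
Second iteration: most negative obj-row entry is -3/7 in column w3, so w3 enters.
Ratio test on column w3 — row 1: entry -1/7 ≤ 0; row 2: entry -3/14 ≤ 0; row 3: (7/2)/(5/14) = 49/5. Minimum is 49/5 at row 3 (p leaves); pivot element 5/14.
Divide row 3 by 5/14; eliminate column w3 from the other rows.
After both pivots, the entry at constraint row 3, column w2 is -2/5.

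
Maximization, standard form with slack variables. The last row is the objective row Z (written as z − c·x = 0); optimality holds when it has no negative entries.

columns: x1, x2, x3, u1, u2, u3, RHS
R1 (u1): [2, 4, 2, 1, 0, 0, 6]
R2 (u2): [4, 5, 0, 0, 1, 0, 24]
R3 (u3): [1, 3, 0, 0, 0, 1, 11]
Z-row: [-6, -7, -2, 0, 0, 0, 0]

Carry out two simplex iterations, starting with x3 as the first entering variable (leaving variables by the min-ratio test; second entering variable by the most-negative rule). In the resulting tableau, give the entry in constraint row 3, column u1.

Ratio test on column x3 — row 1: 6/2 = 3; row 2: entry 0 ≤ 0; row 3: entry 0 ≤ 0. Minimum is 3 at row 1 (u1 leaves); pivot element 2.
Divide row 1 by 2; eliminate column x3 from the other rows.
Second iteration: most negative Z-row entry is -4 in column x1, so x1 enters.
Ratio test on column x1 — row 1: 3/1 = 3; row 2: 24/4 = 6; row 3: 11/1 = 11. Minimum is 3 at row 1 (x3 leaves); pivot element 1.
Divide row 1 by 1; eliminate column x1 from the other rows.
After both pivots, the entry at constraint row 3, column u1 is -1/2.

-1/2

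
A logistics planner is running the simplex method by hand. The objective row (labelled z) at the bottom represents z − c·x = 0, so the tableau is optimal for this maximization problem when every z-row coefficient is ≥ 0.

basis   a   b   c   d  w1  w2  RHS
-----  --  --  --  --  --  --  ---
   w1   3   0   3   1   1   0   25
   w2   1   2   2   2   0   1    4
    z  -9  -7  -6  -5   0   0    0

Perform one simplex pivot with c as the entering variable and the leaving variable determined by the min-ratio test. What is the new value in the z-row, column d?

Ratio test on column c — row 1: 25/3 = 25/3; row 2: 4/2 = 2. Minimum is 2 at row 2 (w2 leaves); pivot element 2.
Divide row 2 by 2; eliminate column c from the other rows.
z-row update in column d: -5 − (-6)·1 = 1.

1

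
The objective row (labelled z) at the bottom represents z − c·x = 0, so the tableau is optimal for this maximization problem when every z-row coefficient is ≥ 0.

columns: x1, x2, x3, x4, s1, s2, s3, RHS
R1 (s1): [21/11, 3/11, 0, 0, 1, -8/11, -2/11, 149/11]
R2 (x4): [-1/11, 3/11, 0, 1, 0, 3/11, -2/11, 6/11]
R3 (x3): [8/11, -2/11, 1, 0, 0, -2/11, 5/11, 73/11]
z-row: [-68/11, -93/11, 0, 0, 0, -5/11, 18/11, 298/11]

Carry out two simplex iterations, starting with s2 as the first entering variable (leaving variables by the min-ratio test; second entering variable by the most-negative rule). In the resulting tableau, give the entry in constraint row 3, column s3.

Ratio test on column s2 — row 1: entry -8/11 ≤ 0; row 2: (6/11)/(3/11) = 2; row 3: entry -2/11 ≤ 0. Minimum is 2 at row 2 (x4 leaves); pivot element 3/11.
Divide row 2 by 3/11; eliminate column s2 from the other rows.
Second iteration: most negative z-row entry is -8 in column x2, so x2 enters.
Ratio test on column x2 — row 1: 15/1 = 15; row 2: 2/1 = 2; row 3: entry 0 ≤ 0. Minimum is 2 at row 2 (s2 leaves); pivot element 1.
Divide row 2 by 1; eliminate column x2 from the other rows.
After both pivots, the entry at constraint row 3, column s3 is 1/3.

1/3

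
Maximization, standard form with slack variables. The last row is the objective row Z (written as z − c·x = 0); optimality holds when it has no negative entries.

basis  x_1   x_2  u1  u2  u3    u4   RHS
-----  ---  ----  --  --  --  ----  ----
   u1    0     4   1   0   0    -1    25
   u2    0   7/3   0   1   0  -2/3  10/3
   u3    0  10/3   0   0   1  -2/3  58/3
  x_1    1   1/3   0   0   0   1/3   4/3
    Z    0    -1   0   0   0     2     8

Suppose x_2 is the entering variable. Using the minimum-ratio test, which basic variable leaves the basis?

u2

Column x_2 entries and ratios — u1: 25/4 = 25/4; u2: (10/3)/(7/3) = 10/7; u3: (58/3)/(10/3) = 29/5; x_1: (4/3)/(1/3) = 4.
Smallest ratio is 10/7 in the row of u2, so u2 leaves.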